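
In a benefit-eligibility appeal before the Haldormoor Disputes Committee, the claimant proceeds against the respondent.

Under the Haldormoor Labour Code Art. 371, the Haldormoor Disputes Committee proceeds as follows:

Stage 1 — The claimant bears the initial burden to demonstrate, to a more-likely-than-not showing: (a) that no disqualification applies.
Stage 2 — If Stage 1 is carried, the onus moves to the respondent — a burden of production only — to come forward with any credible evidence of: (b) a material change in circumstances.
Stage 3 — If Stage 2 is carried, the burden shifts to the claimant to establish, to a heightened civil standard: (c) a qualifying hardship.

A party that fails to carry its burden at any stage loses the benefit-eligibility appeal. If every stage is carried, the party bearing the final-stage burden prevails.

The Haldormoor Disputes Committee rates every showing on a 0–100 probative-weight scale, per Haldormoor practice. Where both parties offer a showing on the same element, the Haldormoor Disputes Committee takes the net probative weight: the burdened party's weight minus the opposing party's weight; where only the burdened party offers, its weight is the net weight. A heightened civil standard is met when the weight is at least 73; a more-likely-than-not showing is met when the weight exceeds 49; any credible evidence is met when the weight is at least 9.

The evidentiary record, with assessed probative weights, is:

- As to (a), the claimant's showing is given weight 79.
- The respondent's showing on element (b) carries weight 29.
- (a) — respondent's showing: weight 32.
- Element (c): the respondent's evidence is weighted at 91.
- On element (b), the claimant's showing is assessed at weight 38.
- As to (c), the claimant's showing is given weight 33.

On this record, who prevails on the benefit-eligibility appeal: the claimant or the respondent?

At Stage 1 the claimant must meet a more-likely-than-not showing (weight exceeds 49): on (a) the weight is 79 less the opposing 32 gives net 47, which does not exceed 49, so (a) does not meet the standard.
  The claimant does not carry Stage 1.
The analysis ends at Stage 1; the respondent prevails.

respondent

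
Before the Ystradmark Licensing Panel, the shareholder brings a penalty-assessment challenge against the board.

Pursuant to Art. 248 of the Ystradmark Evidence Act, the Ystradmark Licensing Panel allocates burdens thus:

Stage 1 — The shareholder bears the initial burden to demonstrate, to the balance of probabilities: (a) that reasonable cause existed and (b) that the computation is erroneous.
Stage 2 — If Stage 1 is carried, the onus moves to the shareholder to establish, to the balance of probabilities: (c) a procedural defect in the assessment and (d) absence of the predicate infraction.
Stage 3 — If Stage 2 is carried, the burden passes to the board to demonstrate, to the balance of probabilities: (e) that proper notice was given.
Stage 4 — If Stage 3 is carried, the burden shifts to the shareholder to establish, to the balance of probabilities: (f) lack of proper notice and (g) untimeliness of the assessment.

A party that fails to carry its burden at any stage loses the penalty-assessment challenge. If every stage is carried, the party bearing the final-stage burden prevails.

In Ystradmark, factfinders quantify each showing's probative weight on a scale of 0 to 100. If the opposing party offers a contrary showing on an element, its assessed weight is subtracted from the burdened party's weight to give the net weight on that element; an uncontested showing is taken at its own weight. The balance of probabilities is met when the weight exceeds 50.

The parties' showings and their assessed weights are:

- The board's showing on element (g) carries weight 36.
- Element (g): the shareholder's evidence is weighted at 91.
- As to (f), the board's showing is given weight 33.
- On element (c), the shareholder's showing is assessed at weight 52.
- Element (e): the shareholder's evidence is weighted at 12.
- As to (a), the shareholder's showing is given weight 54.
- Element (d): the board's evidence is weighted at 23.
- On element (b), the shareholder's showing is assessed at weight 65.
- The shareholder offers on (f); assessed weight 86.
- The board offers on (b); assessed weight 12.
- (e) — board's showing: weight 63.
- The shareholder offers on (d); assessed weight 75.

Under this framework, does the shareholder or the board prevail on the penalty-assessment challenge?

Stage 1 — burden on shareholder; standard: the balance of probabilities (weight exceeds 50).
    (a): 54 > 50 [met]
    (b): 65 − 12 = 53 > 50 [met]
  Stage 1 is satisfied; the shareholder continues to bear the burden.
Stage 2 — burden on shareholder; standard: the balance of probabilities (weight exceeds 50).
    (c): 52 > 50 [met]
    (d): 75 − 23 = 52 > 50 [met]
  The shareholder carries Stage 2; the board now bears the burden.
Stage 3 — burden on board; standard: the balance of probabilities (weight exceeds 50).
    (e): 63 − 12 = 51 > 50 [met]
  All elements met. The burden passes to the shareholder.
Stage 4 — burden on shareholder; standard: the balance of probabilities (weight exceeds 50).
    (f): 86 − 33 = 53 > 50 [met]
    (g): 91 − 36 = 55 > 50 [met]
  Stage 4 carried; the final stage is satisfied.
All stages carried — the shareholder prevails.

shareholder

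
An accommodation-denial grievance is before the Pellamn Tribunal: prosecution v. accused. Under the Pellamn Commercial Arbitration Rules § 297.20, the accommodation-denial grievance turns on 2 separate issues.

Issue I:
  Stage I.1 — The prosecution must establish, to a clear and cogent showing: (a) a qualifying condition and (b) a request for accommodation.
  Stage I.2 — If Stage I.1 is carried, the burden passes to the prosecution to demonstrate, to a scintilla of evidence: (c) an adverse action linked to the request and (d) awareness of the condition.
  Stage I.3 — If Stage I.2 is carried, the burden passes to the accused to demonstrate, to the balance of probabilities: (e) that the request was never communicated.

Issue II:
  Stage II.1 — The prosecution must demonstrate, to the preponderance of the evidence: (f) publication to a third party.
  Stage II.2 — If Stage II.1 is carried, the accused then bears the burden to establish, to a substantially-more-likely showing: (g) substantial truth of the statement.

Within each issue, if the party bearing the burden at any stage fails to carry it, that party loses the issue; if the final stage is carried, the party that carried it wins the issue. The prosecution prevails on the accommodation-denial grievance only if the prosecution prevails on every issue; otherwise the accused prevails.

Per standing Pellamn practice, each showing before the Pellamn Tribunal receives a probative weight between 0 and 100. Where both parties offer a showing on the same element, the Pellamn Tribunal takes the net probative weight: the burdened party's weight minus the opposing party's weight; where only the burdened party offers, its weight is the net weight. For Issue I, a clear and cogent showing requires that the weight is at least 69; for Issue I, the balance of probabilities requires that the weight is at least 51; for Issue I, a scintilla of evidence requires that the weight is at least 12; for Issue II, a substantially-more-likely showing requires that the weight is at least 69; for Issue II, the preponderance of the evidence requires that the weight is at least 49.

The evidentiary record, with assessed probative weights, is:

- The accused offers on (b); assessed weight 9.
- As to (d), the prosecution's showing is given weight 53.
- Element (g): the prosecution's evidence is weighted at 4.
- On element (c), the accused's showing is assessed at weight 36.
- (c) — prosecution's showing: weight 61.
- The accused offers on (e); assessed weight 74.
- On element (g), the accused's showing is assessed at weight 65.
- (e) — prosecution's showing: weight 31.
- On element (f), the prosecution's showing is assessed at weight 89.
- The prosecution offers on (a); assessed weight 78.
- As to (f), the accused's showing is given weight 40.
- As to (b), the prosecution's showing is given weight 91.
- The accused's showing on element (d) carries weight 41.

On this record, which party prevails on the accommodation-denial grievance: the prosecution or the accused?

— Issue I —
Stage I.1 — burden on prosecution; standard: a clear and cogent showing (weight is at least 69).
    (a): 78 ≥ 69 [met]
    (b): 91 − 9 = 82 ≥ 69 [met]
  Stage I.1 is satisfied; the prosecution continues to bear the burden.
Stage I.2 — burden on prosecution; standard: a scintilla of evidence (weight is at least 12).
    (c): 61 − 36 = 25 ≥ 12 [met]
    (d): 53 − 41 = 12 ≥ 12 [met]
  The prosecution carries Stage I.2; the accused now bears the burden.
Stage I.3 — burden on accused; standard: the balance of probabilities (weight is at least 51).
    (e): 74 − 31 = 43 < 51 [not met]
  Stage I.3 not carried; the accused fails its burden.
The prosecution prevails on this issue.
— Issue II —
At Stage II.1 the prosecution must meet the preponderance of the evidence (weight is at least 49): on (f) the weight is 89 less the opposing 40 gives net 49, which does reach 49, so (f) meets the standard.
  The prosecution carries Stage II.1; the accused now bears the burden.
At Stage II.2 the accused must meet a substantially-more-likely showing (weight is at least 69): on (g) the weight is 65 less the opposing 4 gives net 61, < 69, so (g) does not meet the standard.
  Stage II.2 not carried; the accused fails its burden.
The analysis ends at Stage II.2; the prosecution prevails on this issue.
Per-issue: Issue I → prosecution; Issue II → prosecution. The prosecution must prevail on every issue; overall, the prosecution prevails.

prosecution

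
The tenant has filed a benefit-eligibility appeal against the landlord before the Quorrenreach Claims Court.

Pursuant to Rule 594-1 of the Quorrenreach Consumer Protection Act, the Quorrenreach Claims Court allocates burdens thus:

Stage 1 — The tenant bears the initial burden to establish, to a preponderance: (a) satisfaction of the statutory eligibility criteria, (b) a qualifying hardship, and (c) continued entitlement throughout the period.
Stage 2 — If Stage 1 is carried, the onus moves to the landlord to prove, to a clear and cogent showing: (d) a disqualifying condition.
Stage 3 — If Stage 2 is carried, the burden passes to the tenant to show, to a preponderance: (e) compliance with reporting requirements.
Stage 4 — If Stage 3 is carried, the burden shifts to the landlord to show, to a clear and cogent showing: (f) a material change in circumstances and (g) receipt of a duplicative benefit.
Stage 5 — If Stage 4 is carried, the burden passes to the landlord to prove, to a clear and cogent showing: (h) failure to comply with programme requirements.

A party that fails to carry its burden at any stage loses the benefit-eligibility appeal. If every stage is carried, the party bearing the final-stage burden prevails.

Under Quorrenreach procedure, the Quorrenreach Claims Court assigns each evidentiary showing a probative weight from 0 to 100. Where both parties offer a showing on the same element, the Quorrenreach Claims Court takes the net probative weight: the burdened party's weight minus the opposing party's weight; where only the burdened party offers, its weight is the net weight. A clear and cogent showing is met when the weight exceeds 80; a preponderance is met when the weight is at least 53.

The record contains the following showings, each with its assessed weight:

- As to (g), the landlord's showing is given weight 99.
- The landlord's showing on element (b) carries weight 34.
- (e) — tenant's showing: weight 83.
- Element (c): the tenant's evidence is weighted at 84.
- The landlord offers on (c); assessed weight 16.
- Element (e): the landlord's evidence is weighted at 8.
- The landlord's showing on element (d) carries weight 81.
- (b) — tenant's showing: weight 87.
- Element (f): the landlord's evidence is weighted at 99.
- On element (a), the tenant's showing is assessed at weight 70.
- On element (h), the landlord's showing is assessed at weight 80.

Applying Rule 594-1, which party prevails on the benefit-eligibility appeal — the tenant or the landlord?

tenant

Stage 1 (tenant, a preponderance, weight is at least 53): (a) 70 ≥ 53 — meets; (b) net 87−34=53 ≥ 53 — meets; (c) net 84−16=68 ≥ 53 — meets.
  All elements met. The burden passes to the landlord.
Stage 2 (landlord, a clear and cogent showing, weight exceeds 80): (d) 81 > 80 — meets.
  All elements met. The burden passes to the tenant.
Stage 3 (tenant, a preponderance, weight is at least 53): (e) net 83−8=75 ≥ 53 — meets.
  Stage 3 carried; the burden shifts to the landlord.
Stage 4 (landlord, a clear and cogent showing, weight exceeds 80): (f) 99 > 80 — meets; (g) 99 > 80 — meets.
  Stage 4 is satisfied; the landlord continues to bear the burden.
Stage 5 (landlord, a clear and cogent showing, weight exceeds 80): (h) 80 ≤ 80 — fails.
  Not every element is met, so the landlord fails to carry Stage 5.
So the tenant prevails.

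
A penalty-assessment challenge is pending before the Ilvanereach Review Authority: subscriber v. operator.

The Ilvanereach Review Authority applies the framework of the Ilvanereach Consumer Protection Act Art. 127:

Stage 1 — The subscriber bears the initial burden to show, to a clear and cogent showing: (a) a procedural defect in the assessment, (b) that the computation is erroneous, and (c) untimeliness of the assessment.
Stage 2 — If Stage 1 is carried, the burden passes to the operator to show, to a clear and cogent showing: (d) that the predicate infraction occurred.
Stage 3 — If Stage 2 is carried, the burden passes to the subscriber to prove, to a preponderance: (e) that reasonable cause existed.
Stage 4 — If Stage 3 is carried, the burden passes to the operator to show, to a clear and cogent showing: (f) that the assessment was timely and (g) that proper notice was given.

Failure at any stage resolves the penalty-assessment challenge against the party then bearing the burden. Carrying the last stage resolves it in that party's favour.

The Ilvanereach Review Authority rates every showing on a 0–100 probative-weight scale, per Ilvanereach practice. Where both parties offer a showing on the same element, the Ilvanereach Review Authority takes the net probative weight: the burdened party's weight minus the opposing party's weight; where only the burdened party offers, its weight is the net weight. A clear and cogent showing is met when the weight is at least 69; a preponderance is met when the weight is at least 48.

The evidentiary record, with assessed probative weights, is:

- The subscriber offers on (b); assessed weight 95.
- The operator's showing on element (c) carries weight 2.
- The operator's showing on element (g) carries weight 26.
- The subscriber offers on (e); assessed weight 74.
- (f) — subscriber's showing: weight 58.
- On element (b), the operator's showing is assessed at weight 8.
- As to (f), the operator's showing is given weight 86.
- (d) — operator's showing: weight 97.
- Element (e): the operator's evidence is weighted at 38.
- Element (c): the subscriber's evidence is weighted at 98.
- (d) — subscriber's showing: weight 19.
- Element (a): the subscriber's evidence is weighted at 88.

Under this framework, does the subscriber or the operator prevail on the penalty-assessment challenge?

operator

Stage 1 (subscriber, a clear and cogent showing, weight is at least 69): (a) 88 ≥ 69 — meets; (b) net 95−8=87 ≥ 69 — meets; (c) net 98−2=96 ≥ 69 — meets.
  The subscriber carries Stage 1; the operator now bears the burden.
Stage 2 (operator, a clear and cogent showing, weight is at least 69): (d) net 97−19=78 ≥ 69 — meets.
  All elements met. The burden passes to the subscriber.
Stage 3 (subscriber, a preponderance, weight is at least 48): (e) net 74−38=36 < 48 — fails.
  The subscriber does not carry Stage 3.
The analysis ends at Stage 3; the operator prevails.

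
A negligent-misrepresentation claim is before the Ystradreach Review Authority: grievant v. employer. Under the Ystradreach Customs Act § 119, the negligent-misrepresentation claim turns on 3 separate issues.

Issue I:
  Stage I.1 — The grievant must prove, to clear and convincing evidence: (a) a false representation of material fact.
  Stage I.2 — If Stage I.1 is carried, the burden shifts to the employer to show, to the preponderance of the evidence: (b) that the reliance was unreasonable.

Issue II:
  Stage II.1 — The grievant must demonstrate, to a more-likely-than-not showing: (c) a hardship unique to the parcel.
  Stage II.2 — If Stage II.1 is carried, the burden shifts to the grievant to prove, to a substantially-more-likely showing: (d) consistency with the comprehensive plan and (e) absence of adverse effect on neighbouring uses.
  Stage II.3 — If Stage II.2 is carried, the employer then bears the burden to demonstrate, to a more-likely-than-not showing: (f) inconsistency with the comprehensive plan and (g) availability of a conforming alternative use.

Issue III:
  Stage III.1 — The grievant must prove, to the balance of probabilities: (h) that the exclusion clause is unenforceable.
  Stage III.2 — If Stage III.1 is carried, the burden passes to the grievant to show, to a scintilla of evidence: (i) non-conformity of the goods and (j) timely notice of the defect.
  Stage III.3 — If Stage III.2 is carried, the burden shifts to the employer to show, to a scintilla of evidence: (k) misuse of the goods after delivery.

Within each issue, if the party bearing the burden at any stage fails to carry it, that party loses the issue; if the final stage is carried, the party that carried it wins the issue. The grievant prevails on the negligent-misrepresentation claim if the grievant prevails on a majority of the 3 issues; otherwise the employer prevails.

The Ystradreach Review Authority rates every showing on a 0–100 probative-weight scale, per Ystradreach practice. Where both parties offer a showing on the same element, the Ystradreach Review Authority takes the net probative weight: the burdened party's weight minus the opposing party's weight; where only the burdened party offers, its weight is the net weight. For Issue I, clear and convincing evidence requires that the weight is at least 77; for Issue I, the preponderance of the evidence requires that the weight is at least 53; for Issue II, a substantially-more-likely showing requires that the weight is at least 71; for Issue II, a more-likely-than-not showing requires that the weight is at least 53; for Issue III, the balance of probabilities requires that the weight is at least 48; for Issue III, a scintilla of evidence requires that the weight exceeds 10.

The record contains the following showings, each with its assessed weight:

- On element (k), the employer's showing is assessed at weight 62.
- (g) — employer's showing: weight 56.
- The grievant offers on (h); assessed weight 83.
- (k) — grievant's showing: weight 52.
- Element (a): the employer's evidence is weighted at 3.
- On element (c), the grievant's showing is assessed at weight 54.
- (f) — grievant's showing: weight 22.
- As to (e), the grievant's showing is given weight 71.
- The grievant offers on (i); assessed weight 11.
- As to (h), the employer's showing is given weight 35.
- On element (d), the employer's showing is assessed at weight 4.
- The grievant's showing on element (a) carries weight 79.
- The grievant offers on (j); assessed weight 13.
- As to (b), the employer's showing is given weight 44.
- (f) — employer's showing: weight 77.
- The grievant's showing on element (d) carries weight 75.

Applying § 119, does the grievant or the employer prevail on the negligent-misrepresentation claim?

— Issue I —
At Stage I.1 the grievant must meet clear and convincing evidence (weight is at least 77): on (a) the weight is 79 less the opposing 3 gives net 76, which does not reach 77, so (a) does not meet the standard.
  Not every element is met, so the grievant fails to carry Stage I.1.
So the employer prevails on this issue.
— Issue II —
At Stage II.1 the grievant must meet a more-likely-than-not showing (weight is at least 53): on (c) the weight is 54, which does reach 53, so (c) meets the standard.
  Stage II.1 is satisfied; the grievant continues to bear the burden.
At Stage II.2 the grievant must meet a substantially-more-likely showing (weight is at least 71): on (d) the weight is 75 less the opposing 4 gives net 71, which does reach 71, so (d) meets the standard; on (e) the weight is 71, which does reach 71, so (e) meets the standard.
  Stage II.2 carried; the burden shifts to the employer.
At Stage II.3 the employer must meet a more-likely-than-not showing (weight is at least 53): on (f) the weight is 77 less the opposing 22 gives net 55, ≥ 53, so (f) meets the standard; on (g) the weight is 56, ≥ 53, so (g) meets the standard.
  Stage II.3 carried; the final stage is satisfied.
With every stage satisfied, the employer prevails on this issue.
— Issue III —
Stage III.1 (grievant, the balance of probabilities, weight is at least 48): (h) net 83−35=48 ≥ 48 — meets.
  All elements met. The grievant retains the burden for Stage III.2.
Stage III.2 (grievant, a scintilla of evidence, weight exceeds 10): (i) 11 > 10 — meets; (j) 13 > 10 — meets.
  Stage III.2 carried; the burden shifts to the employer.
Stage III.3 (employer, a scintilla of evidence, weight exceeds 10): (k) net 62−52=10 ≤ 10 — fails.
  The employer does not carry Stage III.3.
The analysis ends at Stage III.3; the grievant prevails on this issue.
Per-issue: Issue I → employer; Issue II → employer; Issue III → grievant. The grievant must prevail on a majority of issues; overall, the employer prevails.

employer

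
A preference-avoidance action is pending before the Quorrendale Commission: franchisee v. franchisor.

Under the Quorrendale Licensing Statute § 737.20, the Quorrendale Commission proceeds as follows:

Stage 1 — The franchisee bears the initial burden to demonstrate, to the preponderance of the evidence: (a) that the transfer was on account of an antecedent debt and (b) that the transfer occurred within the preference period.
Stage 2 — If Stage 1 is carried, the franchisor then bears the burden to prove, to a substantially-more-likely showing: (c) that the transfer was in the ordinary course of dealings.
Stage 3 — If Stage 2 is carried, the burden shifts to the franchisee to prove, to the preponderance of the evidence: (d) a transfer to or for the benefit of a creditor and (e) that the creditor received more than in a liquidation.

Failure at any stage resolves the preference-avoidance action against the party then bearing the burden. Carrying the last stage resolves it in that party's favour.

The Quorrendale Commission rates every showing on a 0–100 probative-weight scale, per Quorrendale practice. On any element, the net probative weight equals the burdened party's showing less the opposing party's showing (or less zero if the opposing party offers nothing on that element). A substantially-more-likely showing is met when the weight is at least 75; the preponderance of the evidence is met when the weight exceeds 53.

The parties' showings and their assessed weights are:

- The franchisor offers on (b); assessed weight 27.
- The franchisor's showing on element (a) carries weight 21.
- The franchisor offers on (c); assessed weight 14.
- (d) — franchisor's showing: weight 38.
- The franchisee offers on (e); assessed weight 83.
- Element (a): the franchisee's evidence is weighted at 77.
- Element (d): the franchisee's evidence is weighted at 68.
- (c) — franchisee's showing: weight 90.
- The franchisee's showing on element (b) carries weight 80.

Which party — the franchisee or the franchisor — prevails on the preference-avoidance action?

At Stage 1 the franchisee must meet the preponderance of the evidence (weight exceeds 53): on (a) the weight is 77 less the opposing 21 gives net 56, > 53, so (a) meets the standard; on (b) the weight is 80 less the opposing 27 gives net 53, ≤ 53, so (b) does not meet the standard.
  The franchisee does not carry Stage 1.
The franchisor prevails.

franchisor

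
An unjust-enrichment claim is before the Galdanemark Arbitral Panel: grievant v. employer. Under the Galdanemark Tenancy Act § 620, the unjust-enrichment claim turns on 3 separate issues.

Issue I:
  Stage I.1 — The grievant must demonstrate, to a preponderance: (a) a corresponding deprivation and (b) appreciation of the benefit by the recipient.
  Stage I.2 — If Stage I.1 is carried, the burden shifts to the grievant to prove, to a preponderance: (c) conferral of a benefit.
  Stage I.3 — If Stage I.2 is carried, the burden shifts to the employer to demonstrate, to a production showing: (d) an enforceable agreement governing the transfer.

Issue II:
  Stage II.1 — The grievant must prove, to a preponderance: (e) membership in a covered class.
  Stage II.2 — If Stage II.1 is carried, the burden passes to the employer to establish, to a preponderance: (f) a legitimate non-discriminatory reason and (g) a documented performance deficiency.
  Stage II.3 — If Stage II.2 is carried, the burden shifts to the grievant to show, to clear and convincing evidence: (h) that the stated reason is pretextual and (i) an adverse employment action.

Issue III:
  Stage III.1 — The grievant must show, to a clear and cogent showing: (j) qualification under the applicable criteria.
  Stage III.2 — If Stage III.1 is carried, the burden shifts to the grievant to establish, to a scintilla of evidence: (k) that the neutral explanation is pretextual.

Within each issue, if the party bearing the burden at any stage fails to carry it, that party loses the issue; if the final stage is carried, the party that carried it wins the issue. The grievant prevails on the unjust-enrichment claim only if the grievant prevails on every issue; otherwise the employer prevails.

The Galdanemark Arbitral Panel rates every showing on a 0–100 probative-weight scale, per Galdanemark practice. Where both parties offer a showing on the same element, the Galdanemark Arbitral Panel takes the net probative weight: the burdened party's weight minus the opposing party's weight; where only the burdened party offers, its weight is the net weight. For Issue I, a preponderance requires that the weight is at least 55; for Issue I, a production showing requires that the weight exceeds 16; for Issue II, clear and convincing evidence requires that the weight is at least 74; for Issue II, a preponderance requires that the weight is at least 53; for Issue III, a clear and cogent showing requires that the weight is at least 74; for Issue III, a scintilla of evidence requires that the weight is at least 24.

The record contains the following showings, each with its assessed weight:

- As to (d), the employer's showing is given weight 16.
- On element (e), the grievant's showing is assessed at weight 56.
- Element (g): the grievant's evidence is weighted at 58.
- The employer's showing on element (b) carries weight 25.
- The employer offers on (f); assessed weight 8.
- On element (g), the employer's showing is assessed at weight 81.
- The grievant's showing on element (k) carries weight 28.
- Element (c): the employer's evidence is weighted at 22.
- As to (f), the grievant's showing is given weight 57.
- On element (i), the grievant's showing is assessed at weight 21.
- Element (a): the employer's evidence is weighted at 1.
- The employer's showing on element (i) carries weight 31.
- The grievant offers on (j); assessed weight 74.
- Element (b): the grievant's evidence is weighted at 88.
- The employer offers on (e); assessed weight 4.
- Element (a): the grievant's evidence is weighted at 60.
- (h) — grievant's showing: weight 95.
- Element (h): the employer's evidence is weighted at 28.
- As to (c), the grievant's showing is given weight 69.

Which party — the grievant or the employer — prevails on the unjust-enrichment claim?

employer

— Issue I —
Stage I.1 (grievant, a preponderance, weight is at least 55): (a) net 60−1=59 ≥ 55 — meets; (b) net 88−25=63 ≥ 55 — meets.
  Stage I.1 is satisfied; the grievant continues to bear the burden.
Stage I.2 (grievant, a preponderance, weight is at least 55): (c) net 69−22=47 < 55 — fails.
  Not every element is met, so the grievant fails to carry Stage I.2.
The employer prevails on this issue.
— Issue II —
Stage II.1 (grievant, a preponderance, weight is at least 53): (e) net 56−4=52 < 53 — fails.
  Not every element is met, so the grievant fails to carry Stage II.1.
So the employer prevails on this issue.
— Issue III —
At Stage III.1 the grievant must meet a clear and cogent showing (weight is at least 74): on (j) the weight is 74, which does reach 74, so (j) meets the standard.
  Stage III.1 carried; the burden remains with the grievant.
At Stage III.2 the grievant must meet a scintilla of evidence (weight is at least 24): on (k) the weight is 28, ≥ 24, so (k) meets the standard.
  Stage III.2 carried; the final stage is satisfied.
With every stage satisfied, the grievant prevails on this issue.
Per-issue: Issue I → employer; Issue II → employer; Issue III → grievant. The grievant must prevail on every issue; overall, the employer prevails.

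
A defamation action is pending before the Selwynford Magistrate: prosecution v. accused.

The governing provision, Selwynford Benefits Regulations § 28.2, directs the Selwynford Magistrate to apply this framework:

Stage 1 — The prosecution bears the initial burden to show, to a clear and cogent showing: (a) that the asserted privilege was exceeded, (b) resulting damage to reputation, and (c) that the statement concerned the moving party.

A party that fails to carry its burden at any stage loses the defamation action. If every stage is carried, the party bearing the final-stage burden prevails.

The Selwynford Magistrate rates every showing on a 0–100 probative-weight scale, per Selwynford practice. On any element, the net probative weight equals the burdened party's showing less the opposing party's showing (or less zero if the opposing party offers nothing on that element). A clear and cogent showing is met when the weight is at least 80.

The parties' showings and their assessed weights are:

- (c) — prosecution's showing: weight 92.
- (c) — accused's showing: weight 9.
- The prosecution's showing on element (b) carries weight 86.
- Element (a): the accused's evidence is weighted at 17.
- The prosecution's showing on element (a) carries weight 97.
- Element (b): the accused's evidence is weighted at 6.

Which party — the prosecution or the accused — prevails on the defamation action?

Stage 1 (prosecution, a clear and cogent showing, weight is at least 80): (a) net 97−17=80 ≥ 80 — meets; (b) net 86−6=80 ≥ 80 — meets; (c) net 92−9=83 ≥ 80 — meets.
  Stage 1 carried; the final stage is satisfied.
Every stage carried; the prosecution prevails.

prosecution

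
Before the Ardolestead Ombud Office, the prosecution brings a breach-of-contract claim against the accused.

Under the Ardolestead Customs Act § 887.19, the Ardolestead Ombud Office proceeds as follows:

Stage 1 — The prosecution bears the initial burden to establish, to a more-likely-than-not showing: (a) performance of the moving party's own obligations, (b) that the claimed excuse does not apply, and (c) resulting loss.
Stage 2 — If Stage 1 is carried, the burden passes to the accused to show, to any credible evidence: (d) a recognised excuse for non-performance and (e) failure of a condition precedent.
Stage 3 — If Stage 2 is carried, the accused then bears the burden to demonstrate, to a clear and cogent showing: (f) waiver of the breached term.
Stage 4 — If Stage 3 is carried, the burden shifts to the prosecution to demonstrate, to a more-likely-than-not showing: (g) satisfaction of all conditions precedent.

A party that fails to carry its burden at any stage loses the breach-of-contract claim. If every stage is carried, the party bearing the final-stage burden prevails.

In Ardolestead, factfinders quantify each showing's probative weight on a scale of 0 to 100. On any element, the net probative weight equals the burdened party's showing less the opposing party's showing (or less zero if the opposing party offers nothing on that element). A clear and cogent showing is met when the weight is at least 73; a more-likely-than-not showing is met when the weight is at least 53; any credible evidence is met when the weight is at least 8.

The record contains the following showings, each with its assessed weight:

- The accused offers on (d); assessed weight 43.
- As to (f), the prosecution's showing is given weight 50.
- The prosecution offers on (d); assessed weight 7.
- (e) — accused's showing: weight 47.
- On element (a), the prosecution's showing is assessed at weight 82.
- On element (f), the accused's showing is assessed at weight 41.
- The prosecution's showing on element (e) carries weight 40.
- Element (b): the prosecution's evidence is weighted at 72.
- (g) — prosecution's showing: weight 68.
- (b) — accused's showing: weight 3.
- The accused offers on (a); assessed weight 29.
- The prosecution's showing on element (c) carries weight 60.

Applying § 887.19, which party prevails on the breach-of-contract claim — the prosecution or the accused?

Stage 1 — burden on prosecution; standard: a more-likely-than-not showing (weight is at least 53).
    (a): 82 − 29 = 53 ≥ 53 [met]
    (b): 72 − 3 = 69 ≥ 53 [met]
    (c): 60 ≥ 53 [met]
  Stage 1 is satisfied; the onus moves to the accused.
Stage 2 — burden on accused; standard: any credible evidence (weight is at least 8).
    (d): 43 − 7 = 36 ≥ 8 [met]
    (e): 47 − 40 = 7 < 8 [not met]
  The accused does not carry Stage 2.
The analysis ends at Stage 2; the prosecution prevails.

prosecution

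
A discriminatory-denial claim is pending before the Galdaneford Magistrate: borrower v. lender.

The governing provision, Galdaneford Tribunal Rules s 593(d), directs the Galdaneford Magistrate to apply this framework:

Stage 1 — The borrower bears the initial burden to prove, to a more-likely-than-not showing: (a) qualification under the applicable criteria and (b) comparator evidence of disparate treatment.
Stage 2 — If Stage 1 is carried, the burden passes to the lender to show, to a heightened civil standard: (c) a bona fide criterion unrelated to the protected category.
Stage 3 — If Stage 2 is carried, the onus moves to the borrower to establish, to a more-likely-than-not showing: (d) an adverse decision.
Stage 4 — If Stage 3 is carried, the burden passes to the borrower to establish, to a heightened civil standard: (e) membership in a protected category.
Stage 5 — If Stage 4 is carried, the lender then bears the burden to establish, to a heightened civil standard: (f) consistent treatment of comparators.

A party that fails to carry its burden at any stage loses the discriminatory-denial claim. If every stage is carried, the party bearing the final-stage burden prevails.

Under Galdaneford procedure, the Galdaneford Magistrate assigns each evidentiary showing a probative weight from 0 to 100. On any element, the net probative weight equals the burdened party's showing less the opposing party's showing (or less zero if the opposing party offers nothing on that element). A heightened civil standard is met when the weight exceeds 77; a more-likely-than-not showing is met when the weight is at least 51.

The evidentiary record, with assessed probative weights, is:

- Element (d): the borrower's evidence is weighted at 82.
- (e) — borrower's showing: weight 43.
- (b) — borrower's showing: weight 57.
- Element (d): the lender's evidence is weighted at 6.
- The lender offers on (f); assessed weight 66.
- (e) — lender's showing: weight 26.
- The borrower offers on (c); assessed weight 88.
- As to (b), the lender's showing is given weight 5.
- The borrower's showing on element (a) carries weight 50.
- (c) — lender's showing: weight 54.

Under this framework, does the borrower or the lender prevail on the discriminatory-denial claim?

Stage 1 (borrower, a more-likely-than-not showing, weight is at least 51): (a) 50 < 51 — fails; (b) net 57−5=52 ≥ 51 — meets.
  Stage 1 not carried; the borrower fails its burden.
The analysis ends at Stage 1; the lender prevails.

lender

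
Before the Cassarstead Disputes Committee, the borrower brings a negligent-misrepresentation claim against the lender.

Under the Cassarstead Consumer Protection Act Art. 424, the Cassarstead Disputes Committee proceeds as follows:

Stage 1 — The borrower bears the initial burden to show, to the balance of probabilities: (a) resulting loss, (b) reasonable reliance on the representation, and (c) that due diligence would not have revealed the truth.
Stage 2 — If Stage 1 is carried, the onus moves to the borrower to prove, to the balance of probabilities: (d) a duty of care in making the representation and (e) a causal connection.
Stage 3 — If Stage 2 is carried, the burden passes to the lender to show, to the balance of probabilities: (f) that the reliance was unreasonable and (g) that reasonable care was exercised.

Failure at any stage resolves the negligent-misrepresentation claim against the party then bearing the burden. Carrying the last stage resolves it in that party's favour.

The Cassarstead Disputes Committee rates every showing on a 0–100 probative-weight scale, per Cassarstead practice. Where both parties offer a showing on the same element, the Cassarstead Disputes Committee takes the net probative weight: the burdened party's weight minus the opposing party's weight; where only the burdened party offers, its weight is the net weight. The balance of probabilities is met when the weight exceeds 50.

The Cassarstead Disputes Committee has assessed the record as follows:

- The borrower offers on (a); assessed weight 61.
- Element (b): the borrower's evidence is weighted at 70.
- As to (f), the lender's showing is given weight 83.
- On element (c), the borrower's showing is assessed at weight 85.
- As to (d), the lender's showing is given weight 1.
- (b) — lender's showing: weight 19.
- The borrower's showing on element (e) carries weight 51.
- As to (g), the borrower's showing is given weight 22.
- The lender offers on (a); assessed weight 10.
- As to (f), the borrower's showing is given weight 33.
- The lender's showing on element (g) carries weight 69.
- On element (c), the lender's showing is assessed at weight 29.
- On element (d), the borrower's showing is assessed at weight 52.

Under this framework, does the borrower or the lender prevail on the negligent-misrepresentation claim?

Stage 1 — burden on borrower; standard: the balance of probabilities (weight exceeds 50).
    (a): 61 − 10 = 51 > 50 [met]
    (b): 70 − 19 = 51 > 50 [met]
    (c): 85 − 29 = 56 > 50 [met]
  Stage 1 carried; the burden remains with the borrower.
Stage 2 — burden on borrower; standard: the balance of probabilities (weight exceeds 50).
    (d): 52 − 1 = 51 > 50 [met]
    (e): 51 > 50 [met]
  All elements met. The burden passes to the lender.
Stage 3 — burden on lender; standard: the balance of probabilities (weight exceeds 50).
    (f): 83 − 33 = 50 ≤ 50 [not met]
    (g): 69 − 22 = 47 ≤ 50 [not met]
  The lender does not carry Stage 3.
The analysis ends at Stage 3; the borrower prevails.

borrower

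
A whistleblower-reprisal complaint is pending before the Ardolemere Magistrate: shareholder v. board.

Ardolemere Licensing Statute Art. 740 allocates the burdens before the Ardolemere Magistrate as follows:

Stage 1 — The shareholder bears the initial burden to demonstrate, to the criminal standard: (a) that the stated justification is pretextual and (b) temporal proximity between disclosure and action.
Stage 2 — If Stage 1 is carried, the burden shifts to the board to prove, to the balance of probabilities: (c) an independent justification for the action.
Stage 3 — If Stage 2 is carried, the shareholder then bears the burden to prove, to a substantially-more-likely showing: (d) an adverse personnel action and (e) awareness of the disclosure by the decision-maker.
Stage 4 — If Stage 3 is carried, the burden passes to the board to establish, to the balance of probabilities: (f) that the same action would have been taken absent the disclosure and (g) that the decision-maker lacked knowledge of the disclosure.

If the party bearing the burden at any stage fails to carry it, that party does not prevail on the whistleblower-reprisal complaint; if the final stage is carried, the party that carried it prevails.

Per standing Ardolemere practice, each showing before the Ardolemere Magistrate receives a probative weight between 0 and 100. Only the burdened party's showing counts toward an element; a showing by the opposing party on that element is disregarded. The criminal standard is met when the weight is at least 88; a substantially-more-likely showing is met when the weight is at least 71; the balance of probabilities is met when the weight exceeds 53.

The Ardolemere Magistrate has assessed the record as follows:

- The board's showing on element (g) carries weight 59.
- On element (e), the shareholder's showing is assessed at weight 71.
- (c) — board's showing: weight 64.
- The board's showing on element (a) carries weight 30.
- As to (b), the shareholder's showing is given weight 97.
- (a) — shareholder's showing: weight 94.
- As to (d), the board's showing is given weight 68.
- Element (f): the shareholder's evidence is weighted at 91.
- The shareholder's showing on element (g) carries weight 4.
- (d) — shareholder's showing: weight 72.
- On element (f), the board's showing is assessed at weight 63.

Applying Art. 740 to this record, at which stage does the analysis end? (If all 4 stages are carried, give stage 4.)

stage 4

Stage 1 (shareholder, the criminal standard, weight is at least 88): (a) 94 (board's 30 disregarded) ≥ 88 — meets; (b) 97 ≥ 88 — meets.
  All elements met. The burden passes to the board.
Stage 2 (board, the balance of probabilities, weight exceeds 53): (c) 64 > 53 — meets.
  Stage 2 is satisfied; the onus moves to the shareholder.
Stage 3 (shareholder, a substantially-more-likely showing, weight is at least 71): (d) 72 (board's 68 disregarded) ≥ 71 — meets; (e) 71 ≥ 71 — meets.
  The shareholder carries Stage 3; the board now bears the burden.
Stage 4 (board, the balance of probabilities, weight exceeds 53): (f) 63 (shareholder's 91 disregarded) > 53 — meets; (g) 59 (shareholder's 4 disregarded) > 53 — meets.
  Stage 4 carried; the final stage is satisfied.
With every stage satisfied, the board prevails.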